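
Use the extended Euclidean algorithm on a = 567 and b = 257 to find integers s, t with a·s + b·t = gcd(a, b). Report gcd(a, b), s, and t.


Euclidean algorithm on (567, 257) — divide until remainder is 0:
  567 = 2 · 257 + 53
  257 = 4 · 53 + 45
  53 = 1 · 45 + 8
  45 = 5 · 8 + 5
  8 = 1 · 5 + 3
  5 = 1 · 3 + 2
  3 = 1 · 2 + 1
  2 = 2 · 1 + 0
gcd(567, 257) = 1.
Track Bezout coefficients alongside the remainders: start with r₀ = 567 = a·1 + b·0 (s = 1, t = 0) and r₁ = 257 = a·0 + b·1 (s = 0, t = 1); each new remainder r_{k+1} = r_{k-1} − q_k·r_k inherits s_{k+1} = s_{k-1} − q_k·s_k, t_{k+1} = t_{k-1} − q_k·t_k, so r_k = a·s_k + b·t_k at every step:
  q = 2: r = 53, s = 1 − 2·0 = 1, t = 0 − 2·1 = -2  (check: 567·1 + 257·(-2) = 53)
  q = 4: r = 45, s = 0 − 4·1 = -4, t = 1 − 4·(-2) = 9  (check: 567·(-4) + 257·9 = 45)
  q = 1: r = 8, s = 1 − 1·(-4) = 5, t = -2 − 1·9 = -11  (check: 567·5 + 257·(-11) = 8)
  q = 5: r = 5, s = -4 − 5·5 = -29, t = 9 − 5·(-11) = 64  (check: 567·(-29) + 257·64 = 5)
  q = 1: r = 3, s = 5 − 1·(-29) = 34, t = -11 − 1·64 = -75  (check: 567·34 + 257·(-75) = 3)
  q = 1: r = 2, s = -29 − 1·34 = -63, t = 64 − 1·(-75) = 139  (check: 567·(-63) + 257·139 = 2)
  q = 1: r = 1, s = 34 − 1·(-63) = 97, t = -75 − 1·139 = -214  (check: 567·97 + 257·(-214) = 1)
The row with r = 1 (the gcd) gives the Bezout coefficients s = 97, t = -214.
Result: 567 · (97) + 257 · (-214) = 1.

gcd(567, 257) = 1; s = 97, t = -214 (check: 567·97 + 257·(-214) = 1).


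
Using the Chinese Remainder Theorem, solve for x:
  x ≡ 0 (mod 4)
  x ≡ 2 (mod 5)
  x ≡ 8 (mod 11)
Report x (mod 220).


Moduli 4, 5, 11 are pairwise coprime; by CRT there is a unique solution modulo M = 4 · 5 · 11 = 220.
Solve pairwise, accumulating the modulus:
  Start with x ≡ 0 (mod 4).
  Combine with x ≡ 2 (mod 5): since gcd(4, 5) = 1, we get a unique residue mod 20.
    Write x = 0 + 4·t and substitute into x ≡ 2 (mod 5): 4·t ≡ 2 − 0 = 2 (mod 5).
    The inverse of 4 mod 5 is 4 (since 4·4 = 16 = 3·5 + 1), so t ≡ 4·2 = 8 ≡ 3 (mod 5).
    Then x = 0 + 4·3 = 12, valid modulo lcm(4, 5) = 20: x ≡ 12 (mod 20).
  Combine with x ≡ 8 (mod 11): since gcd(20, 11) = 1, we get a unique residue mod 220.
    Write x = 12 + 20·t and substitute into x ≡ 8 (mod 11): 20·t ≡ 8 − 12 = -4 (mod 11).
    Reduce coefficients mod 11: 9·t ≡ 7 (mod 11).
    The inverse of 9 mod 11 is 5 (since 9·5 = 45 = 4·11 + 1), so t ≡ 5·7 = 35 ≡ 2 (mod 11).
    Then x = 12 + 20·2 = 52, valid modulo lcm(20, 11) = 220: x ≡ 52 (mod 220).
Verify: 52 mod 4 = 0 ✓, 52 mod 5 = 2 ✓, 52 mod 11 = 8 ✓.

x ≡ 52 (mod 220).


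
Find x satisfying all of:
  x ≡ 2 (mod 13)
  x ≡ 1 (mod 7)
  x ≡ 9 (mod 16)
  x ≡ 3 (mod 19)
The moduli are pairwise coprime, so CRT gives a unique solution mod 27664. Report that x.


Product of moduli M = 13 · 7 · 16 · 19 = 27664.
Merge one congruence at a time:
  Start: x ≡ 2 (mod 13).
  Combine with x ≡ 1 (mod 7); new modulus lcm = 91.
    Write x = 2 + 13·t and substitute into x ≡ 1 (mod 7): 13·t ≡ 1 − 2 = -1 (mod 7).
    Reduce coefficients mod 7: 6·t ≡ 6 (mod 7).
    The inverse of 6 mod 7 is 6 (since 6·6 = 36 = 5·7 + 1), so t ≡ 6·6 = 36 ≡ 1 (mod 7).
    Then x = 2 + 13·1 = 15, valid modulo lcm(13, 7) = 91: x ≡ 15 (mod 91).
  Combine with x ≡ 9 (mod 16); new modulus lcm = 1456.
    Write x = 15 + 91·t and substitute into x ≡ 9 (mod 16): 91·t ≡ 9 − 15 = -6 (mod 16).
    Reduce coefficients mod 16: 11·t ≡ 10 (mod 16).
    The inverse of 11 mod 16 is 3 (since 11·3 = 33 = 2·16 + 1), so t ≡ 3·10 = 30 ≡ 14 (mod 16).
    Then x = 15 + 91·14 = 1289, valid modulo lcm(91, 16) = 1456: x ≡ 1289 (mod 1456).
  Combine with x ≡ 3 (mod 19); new modulus lcm = 27664.
    Write x = 1289 + 1456·t and substitute into x ≡ 3 (mod 19): 1456·t ≡ 3 − 1289 = -1286 (mod 19).
    Reduce coefficients mod 19: 12·t ≡ 6 (mod 19).
    The inverse of 12 mod 19 is 8 (since 12·8 = 96 = 5·19 + 1), so t ≡ 8·6 = 48 ≡ 10 (mod 19).
    Then x = 1289 + 1456·10 = 15849, valid modulo lcm(1456, 19) = 27664: x ≡ 15849 (mod 27664).
Verify against each original: 15849 mod 13 = 2, 15849 mod 7 = 1, 15849 mod 16 = 9, 15849 mod 19 = 3.

x ≡ 15849 (mod 27664).


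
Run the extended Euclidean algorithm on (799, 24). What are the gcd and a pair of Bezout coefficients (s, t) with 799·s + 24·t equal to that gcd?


Euclidean algorithm on (799, 24) — divide until remainder is 0:
  799 = 33 · 24 + 7
  24 = 3 · 7 + 3
  7 = 2 · 3 + 1
  3 = 3 · 1 + 0
gcd(799, 24) = 1.
Track Bezout coefficients alongside the remainders: start with r₀ = 799 = a·1 + b·0 (s = 1, t = 0) and r₁ = 24 = a·0 + b·1 (s = 0, t = 1); each new remainder r_{k+1} = r_{k-1} − q_k·r_k inherits s_{k+1} = s_{k-1} − q_k·s_k, t_{k+1} = t_{k-1} − q_k·t_k, so r_k = a·s_k + b·t_k at every step:
  q = 33: r = 7, s = 1 − 33·0 = 1, t = 0 − 33·1 = -33  (check: 799·1 + 24·(-33) = 7)
  q = 3: r = 3, s = 0 − 3·1 = -3, t = 1 − 3·(-33) = 100  (check: 799·(-3) + 24·100 = 3)
  q = 2: r = 1, s = 1 − 2·(-3) = 7, t = -33 − 2·100 = -233  (check: 799·7 + 24·(-233) = 1)
The row with r = 1 (the gcd) gives the Bezout coefficients s = 7, t = -233.
Result: 799 · (7) + 24 · (-233) = 1.

gcd(799, 24) = 1; s = 7, t = -233 (check: 799·7 + 24·(-233) = 1).


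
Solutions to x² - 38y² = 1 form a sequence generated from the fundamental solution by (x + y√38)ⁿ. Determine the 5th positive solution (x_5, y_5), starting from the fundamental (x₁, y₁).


Step 1: Find the fundamental solution (x₁, y₁) of x² - 38y² = 1.
  Expand √38 as a continued fraction. a₀ = ⌊√38⌋ = 6; iterate m_{k+1} = d_k·a_k − m_k, d_{k+1} = (38 − m_{k+1}²)/d_k, a_{k+1} = ⌊(a₀ + m_{k+1})/d_{k+1}⌋ (starting m₀ = 0, d₀ = 1), with convergents p_k = a_k·p_{k-1} + p_{k-2}, q_k = a_k·q_{k-1} + q_{k-2} (p₋₁ = 1, q₋₁ = 0):
  k = 0: a₀ = 6; p₀/q₀ = 6/1; p₀² − 38·q₀² = 36 − 38 = -2.
  k = 1: m = 6, d = 2, a = ⌊(6 + 6)/2⌋ = 6; p/q = (6·6 + 1)/(6·1 + 0) = 37/6; p² − 38·q² = 1369 − 1368 = 1.
  The first convergent with p² − 38·q² = 1 gives the fundamental solution (x₁, y₁) = (37, 6).
Step 2: Apply the recurrence (x_{n+1}, y_{n+1}) = (x₁x_n + 38y₁y_n, x₁y_n + y₁x_n) repeatedly.
  From (x_1, y_1) = (37, 6): x_2 = 37·37 + 38·6·6 = 2737; y_2 = 37·6 + 6·37 = 444.
  From (x_2, y_2) = (2737, 444): x_3 = 37·2737 + 38·6·444 = 202501; y_3 = 37·444 + 6·2737 = 32850.
  From (x_3, y_3) = (202501, 32850): x_4 = 37·202501 + 38·6·32850 = 14982337; y_4 = 37·32850 + 6·202501 = 2430456.
  From (x_4, y_4) = (14982337, 2430456): x_5 = 37·14982337 + 38·6·2430456 = 1108490437; y_5 = 37·2430456 + 6·14982337 = 179820894.
Step 3: Verify x_5² - 38·y_5² = 1228751048920450969 - 1228751048920450968 = 1 (should be 1). ✓

(x_1, y_1) = (37, 6); (x_5, y_5) = (1108490437, 179820894).


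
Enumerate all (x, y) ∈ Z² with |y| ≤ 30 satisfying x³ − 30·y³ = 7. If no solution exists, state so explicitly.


The equation is x³ - 30y³ = 7. For fixed y, x³ = 30·y³ + 7, so a solution requires the RHS to be a perfect cube.
Strategy: iterate y from -30 to 30, compute RHS = 30·y³ + 7, and check whether it is a (positive or negative) perfect cube.
Check small values of y:
  y = 0: RHS = 7 is not a perfect cube.
  y = 1: RHS = 37 is not a perfect cube.
  y = -1: RHS = -23 is not a perfect cube.
  y = 2: RHS = 247 is not a perfect cube.
  y = -2: RHS = -233 is not a perfect cube.
  y = 3: RHS = 817 is not a perfect cube.
  y = -3: RHS = -803 is not a perfect cube.
Continuing the search up to |y| = 30 finds no solutions either.
No (x, y) in the scanned range satisfies the equation.

No integer solutions with |y| ≤ 30.


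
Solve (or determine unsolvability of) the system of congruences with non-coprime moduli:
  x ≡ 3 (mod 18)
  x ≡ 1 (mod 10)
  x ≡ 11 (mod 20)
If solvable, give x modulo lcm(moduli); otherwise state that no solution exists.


Moduli 18, 10, 20 are not pairwise coprime, so CRT works modulo lcm(m_i) when all pairwise compatibility conditions hold.
Pairwise compatibility: gcd(m_i, m_j) must divide a_i - a_j for every pair.
Merge one congruence at a time:
  Start: x ≡ 3 (mod 18).
  Combine with x ≡ 1 (mod 10): gcd(18, 10) = 2; 1 - 3 = -2, which IS divisible by 2, so compatible.
    Write x = 3 + 18·t and substitute into x ≡ 1 (mod 10): 18·t ≡ 1 − 3 = -2 (mod 10).
    Divide the congruence (and modulus) by g = 2: 9·t ≡ -1 (mod 5).
    Reduce coefficients mod 5: 4·t ≡ 4 (mod 5).
    The inverse of 4 mod 5 is 4 (since 4·4 = 16 = 3·5 + 1), so t ≡ 4·4 = 16 ≡ 1 (mod 5).
    Then x = 3 + 18·1 = 21, valid modulo lcm(18, 10) = 90: x ≡ 21 (mod 90).
  Combine with x ≡ 11 (mod 20): gcd(90, 20) = 10; 11 - 21 = -10, which IS divisible by 10, so compatible.
    Write x = 21 + 90·t and substitute into x ≡ 11 (mod 20): 90·t ≡ 11 − 21 = -10 (mod 20).
    Divide the congruence (and modulus) by g = 10: 9·t ≡ -1 (mod 2).
    Reduce coefficients mod 2: 1·t ≡ 1 (mod 2).
    So t ≡ 1 (mod 2).
    Then x = 21 + 90·1 = 111, valid modulo lcm(90, 20) = 180: x ≡ 111 (mod 180).
Verify: 111 mod 18 = 3, 111 mod 10 = 1, 111 mod 20 = 11.

x ≡ 111 (mod 180).


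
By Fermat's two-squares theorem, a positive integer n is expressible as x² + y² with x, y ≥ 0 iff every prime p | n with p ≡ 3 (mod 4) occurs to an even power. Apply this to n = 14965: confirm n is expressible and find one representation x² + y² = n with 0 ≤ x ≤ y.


Step 1: Factor n = 14965 = 5 · 41 · 73.
Step 2: Check the mod-4 condition on each prime factor: 5 ≡ 1 (mod 4), exponent 1; 41 ≡ 1 (mod 4), exponent 1; 73 ≡ 1 (mod 4), exponent 1.
All primes ≡ 3 (mod 4) appear to even exponent (or don't appear), so by the two-squares theorem n IS expressible as a sum of two squares.
Step 3: Build a representation. Here n = 5 · 41 · 73 is a product of primes ≡ 1 (mod 4). Each prime p ≡ 1 (mod 4) is itself a sum of two squares; find a² by testing p − a² for a perfect square:
  5: 5 − 1² = 4 = 2² ⇒ 5 = 1² + 2².
  41: 41 − 1² = 40, 41 − 2² = 37, 41 − 3² = 32, 41 − 4² = 25 = 5² ⇒ 41 = 4² + 5².
  73: 73 − 1² = 72, 73 − 2² = 69, 73 − 3² = 64 = 8² ⇒ 73 = 3² + 8².
  Combine using the Brahmagupta–Fibonacci identity (a² + b²)(c² + d²) = (ac − bd)² + (ad + bc)² = (ac + bd)² + (ad − bc)²:
  5 · 41 = 205: from (1² + 2²)(4² + 5²), take (1·4 − 2·5, 1·5 + 2·4) = (4 − 10, 5 + 8) = (-6, 13); dropping signs (only squares matter) gives (6, 13); check 6² + 13² = 36 + 169 = 205 ✓.
  205 · 73 = 14965: from (6² + 13²)(3² + 8²), take (6·3 − 13·8, 6·8 + 13·3) = (18 − 104, 48 + 39) = (-86, 87); dropping signs (only squares matter) gives (86, 87); check 86² + 87² = 7396 + 7569 = 14965 ✓.
Step 4: Order so x ≤ y and verify: 86² + 87² = 7396 + 7569 = 14965 = n. ✓

n = 14965 = 86² + 87² (one valid representation with x ≤ y).


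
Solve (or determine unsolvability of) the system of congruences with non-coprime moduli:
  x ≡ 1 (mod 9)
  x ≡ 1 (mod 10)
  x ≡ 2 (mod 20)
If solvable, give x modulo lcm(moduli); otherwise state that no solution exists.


Moduli 9, 10, 20 are not pairwise coprime, so CRT works modulo lcm(m_i) when all pairwise compatibility conditions hold.
Pairwise compatibility: gcd(m_i, m_j) must divide a_i - a_j for every pair.
Merge one congruence at a time:
  Start: x ≡ 1 (mod 9).
  Combine with x ≡ 1 (mod 10): gcd(9, 10) = 1; 1 - 1 = 0, which IS divisible by 1, so compatible.
    Write x = 1 + 9·t and substitute into x ≡ 1 (mod 10): 9·t ≡ 1 − 1 = 0 (mod 10).
    The inverse of 9 mod 10 is 9 (since 9·9 = 81 = 8·10 + 1), so t ≡ 9·0 = 0 ≡ 0 (mod 10).
    Then x = 1 + 9·0 = 1, valid modulo lcm(9, 10) = 90: x ≡ 1 (mod 90).
  Combine with x ≡ 2 (mod 20): gcd(90, 20) = 10, and 2 - 1 = 1 is NOT divisible by 10.
    ⇒ system is inconsistent (no integer solution).

No solution (the system is inconsistent).


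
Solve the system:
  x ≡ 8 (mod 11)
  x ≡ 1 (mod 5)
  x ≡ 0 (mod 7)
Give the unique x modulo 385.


Moduli 11, 5, 7 are pairwise coprime; by CRT there is a unique solution modulo M = 11 · 5 · 7 = 385.
Solve pairwise, accumulating the modulus:
  Start with x ≡ 8 (mod 11).
  Combine with x ≡ 1 (mod 5): since gcd(11, 5) = 1, we get a unique residue mod 55.
    Write x = 8 + 11·t and substitute into x ≡ 1 (mod 5): 11·t ≡ 1 − 8 = -7 (mod 5).
    Reduce coefficients mod 5: 1·t ≡ 3 (mod 5).
    So t ≡ 3 (mod 5).
    Then x = 8 + 11·3 = 41, valid modulo lcm(11, 5) = 55: x ≡ 41 (mod 55).
  Combine with x ≡ 0 (mod 7): since gcd(55, 7) = 1, we get a unique residue mod 385.
    Write x = 41 + 55·t and substitute into x ≡ 0 (mod 7): 55·t ≡ 0 − 41 = -41 (mod 7).
    Reduce coefficients mod 7: 6·t ≡ 1 (mod 7).
    The inverse of 6 mod 7 is 6 (since 6·6 = 36 = 5·7 + 1), so t ≡ 6·1 = 6 ≡ 6 (mod 7).
    Then x = 41 + 55·6 = 371, valid modulo lcm(55, 7) = 385: x ≡ 371 (mod 385).
Verify: 371 mod 11 = 8 ✓, 371 mod 5 = 1 ✓, 371 mod 7 = 0 ✓.

x ≡ 371 (mod 385).


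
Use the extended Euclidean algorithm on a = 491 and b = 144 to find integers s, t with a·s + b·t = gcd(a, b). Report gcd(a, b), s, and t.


Euclidean algorithm on (491, 144) — divide until remainder is 0:
  491 = 3 · 144 + 59
  144 = 2 · 59 + 26
  59 = 2 · 26 + 7
  26 = 3 · 7 + 5
  7 = 1 · 5 + 2
  5 = 2 · 2 + 1
  2 = 2 · 1 + 0
gcd(491, 144) = 1.
Track Bezout coefficients alongside the remainders: start with r₀ = 491 = a·1 + b·0 (s = 1, t = 0) and r₁ = 144 = a·0 + b·1 (s = 0, t = 1); each new remainder r_{k+1} = r_{k-1} − q_k·r_k inherits s_{k+1} = s_{k-1} − q_k·s_k, t_{k+1} = t_{k-1} − q_k·t_k, so r_k = a·s_k + b·t_k at every step:
  q = 3: r = 59, s = 1 − 3·0 = 1, t = 0 − 3·1 = -3  (check: 491·1 + 144·(-3) = 59)
  q = 2: r = 26, s = 0 − 2·1 = -2, t = 1 − 2·(-3) = 7  (check: 491·(-2) + 144·7 = 26)
  q = 2: r = 7, s = 1 − 2·(-2) = 5, t = -3 − 2·7 = -17  (check: 491·5 + 144·(-17) = 7)
  q = 3: r = 5, s = -2 − 3·5 = -17, t = 7 − 3·(-17) = 58  (check: 491·(-17) + 144·58 = 5)
  q = 1: r = 2, s = 5 − 1·(-17) = 22, t = -17 − 1·58 = -75  (check: 491·22 + 144·(-75) = 2)
  q = 2: r = 1, s = -17 − 2·22 = -61, t = 58 − 2·(-75) = 208  (check: 491·(-61) + 144·208 = 1)
The row with r = 1 (the gcd) gives the Bezout coefficients s = -61, t = 208.
Result: 491 · (-61) + 144 · (208) = 1.

gcd(491, 144) = 1; s = -61, t = 208 (check: 491·(-61) + 144·208 = 1).


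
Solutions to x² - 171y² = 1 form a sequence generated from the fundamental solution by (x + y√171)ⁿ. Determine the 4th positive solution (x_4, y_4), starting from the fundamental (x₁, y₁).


Step 1: Find the fundamental solution (x₁, y₁) of x² - 171y² = 1.
  Expand √171 as a continued fraction. a₀ = ⌊√171⌋ = 13; iterate m_{k+1} = d_k·a_k − m_k, d_{k+1} = (171 − m_{k+1}²)/d_k, a_{k+1} = ⌊(a₀ + m_{k+1})/d_{k+1}⌋ (starting m₀ = 0, d₀ = 1), with convergents p_k = a_k·p_{k-1} + p_{k-2}, q_k = a_k·q_{k-1} + q_{k-2} (p₋₁ = 1, q₋₁ = 0):
  k = 0: a₀ = 13; p₀/q₀ = 13/1; p₀² − 171·q₀² = 169 − 171 = -2.
  k = 1: m = 13, d = 2, a = ⌊(13 + 13)/2⌋ = 13; p/q = (13·13 + 1)/(13·1 + 0) = 170/13; p² − 171·q² = 28900 − 28899 = 1.
  The first convergent with p² − 171·q² = 1 gives the fundamental solution (x₁, y₁) = (170, 13).
Step 2: Apply the recurrence (x_{n+1}, y_{n+1}) = (x₁x_n + 171y₁y_n, x₁y_n + y₁x_n) repeatedly.
  From (x_1, y_1) = (170, 13): x_2 = 170·170 + 171·13·13 = 57799; y_2 = 170·13 + 13·170 = 4420.
  From (x_2, y_2) = (57799, 4420): x_3 = 170·57799 + 171·13·4420 = 19651490; y_3 = 170·4420 + 13·57799 = 1502787.
  From (x_3, y_3) = (19651490, 1502787): x_4 = 170·19651490 + 171·13·1502787 = 6681448801; y_4 = 170·1502787 + 13·19651490 = 510943160.
Step 3: Verify x_4² - 171·y_4² = 44641758080384337601 - 44641758080384337600 = 1 (should be 1). ✓

(x_1, y_1) = (170, 13); (x_4, y_4) = (6681448801, 510943160).


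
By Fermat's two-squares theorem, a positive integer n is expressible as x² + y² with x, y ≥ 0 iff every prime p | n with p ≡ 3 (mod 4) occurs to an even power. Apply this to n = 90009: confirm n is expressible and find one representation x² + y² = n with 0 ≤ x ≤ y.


Step 1: Factor n = 90009 = 3^2 · 73 · 137.
Step 2: Check the mod-4 condition on each prime factor: 3 ≡ 3 (mod 4), exponent 2 (must be even); 73 ≡ 1 (mod 4), exponent 1; 137 ≡ 1 (mod 4), exponent 1.
All primes ≡ 3 (mod 4) appear to even exponent (or don't appear), so by the two-squares theorem n IS expressible as a sum of two squares.
Step 3: Build a representation. Group n = k² · m with k = 3 and m = 73 · 137 = 10001 (a product of primes ≡ 1 (mod 4)); a representation of m scales to one of n via (k·x)² + (k·y)² = k²(x² + y²). Each prime p ≡ 1 (mod 4) is itself a sum of two squares; find a² by testing p − a² for a perfect square:
  73: 73 − 1² = 72, 73 − 2² = 69, 73 − 3² = 64 = 8² ⇒ 73 = 3² + 8².
  137: 137 − 1² = 136, 137 − 2² = 133, 137 − 3² = 128, 137 − 4² = 121 = 11² ⇒ 137 = 4² + 11².
  Combine using the Brahmagupta–Fibonacci identity (a² + b²)(c² + d²) = (ac − bd)² + (ad + bc)² = (ac + bd)² + (ad − bc)²:
  73 · 137 = 10001: from (3² + 8²)(4² + 11²), take (3·4 − 8·11, 3·11 + 8·4) = (12 − 88, 33 + 32) = (-76, 65); dropping signs (only squares matter) gives (76, 65); check 76² + 65² = 5776 + 4225 = 10001 ✓.
  Scale by k = 3: (3·76, 3·65) = (228, 195).
Step 4: Order so x ≤ y and verify: 195² + 228² = 38025 + 51984 = 90009 = n. ✓

n = 90009 = 195² + 228² (one valid representation with x ≤ y).


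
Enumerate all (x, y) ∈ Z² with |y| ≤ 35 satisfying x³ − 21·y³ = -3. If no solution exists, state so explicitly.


The equation is x³ - 21y³ = -3. For fixed y, x³ = 21·y³ − 3, so a solution requires the RHS to be a perfect cube.
Strategy: iterate y from -35 to 35, compute RHS = 21·y³ − 3, and check whether it is a (positive or negative) perfect cube.
Check small values of y:
  y = 0: RHS = -3 is not a perfect cube.
  y = 1: RHS = 18 is not a perfect cube.
  y = -1: RHS = -24 is not a perfect cube.
  y = 2: RHS = 165 is not a perfect cube.
  y = -2: RHS = -171 is not a perfect cube.
  y = 3: RHS = 564 is not a perfect cube.
  y = -3: RHS = -570 is not a perfect cube.
Continuing the search up to |y| = 35 finds no solutions either.
No (x, y) in the scanned range satisfies the equation.

No integer solutions with |y| ≤ 35.


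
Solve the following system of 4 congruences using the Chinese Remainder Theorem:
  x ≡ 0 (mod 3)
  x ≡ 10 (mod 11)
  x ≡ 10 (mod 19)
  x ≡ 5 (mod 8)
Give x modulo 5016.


Product of moduli M = 3 · 11 · 19 · 8 = 5016.
Merge one congruence at a time:
  Start: x ≡ 0 (mod 3).
  Combine with x ≡ 10 (mod 11); new modulus lcm = 33.
    Write x = 0 + 3·t and substitute into x ≡ 10 (mod 11): 3·t ≡ 10 − 0 = 10 (mod 11).
    The inverse of 3 mod 11 is 4 (since 3·4 = 12 = 1·11 + 1), so t ≡ 4·10 = 40 ≡ 7 (mod 11).
    Then x = 0 + 3·7 = 21, valid modulo lcm(3, 11) = 33: x ≡ 21 (mod 33).
  Combine with x ≡ 10 (mod 19); new modulus lcm = 627.
    Write x = 21 + 33·t and substitute into x ≡ 10 (mod 19): 33·t ≡ 10 − 21 = -11 (mod 19).
    Reduce coefficients mod 19: 14·t ≡ 8 (mod 19).
    The inverse of 14 mod 19 is 15 (since 14·15 = 210 = 11·19 + 1), so t ≡ 15·8 = 120 ≡ 6 (mod 19).
    Then x = 21 + 33·6 = 219, valid modulo lcm(33, 19) = 627: x ≡ 219 (mod 627).
  Combine with x ≡ 5 (mod 8); new modulus lcm = 5016.
    Write x = 219 + 627·t and substitute into x ≡ 5 (mod 8): 627·t ≡ 5 − 219 = -214 (mod 8).
    Reduce coefficients mod 8: 3·t ≡ 2 (mod 8).
    The inverse of 3 mod 8 is 3 (since 3·3 = 9 = 1·8 + 1), so t ≡ 3·2 = 6 ≡ 6 (mod 8).
    Then x = 219 + 627·6 = 3981, valid modulo lcm(627, 8) = 5016: x ≡ 3981 (mod 5016).
Verify against each original: 3981 mod 3 = 0, 3981 mod 11 = 10, 3981 mod 19 = 10, 3981 mod 8 = 5.

x ≡ 3981 (mod 5016).


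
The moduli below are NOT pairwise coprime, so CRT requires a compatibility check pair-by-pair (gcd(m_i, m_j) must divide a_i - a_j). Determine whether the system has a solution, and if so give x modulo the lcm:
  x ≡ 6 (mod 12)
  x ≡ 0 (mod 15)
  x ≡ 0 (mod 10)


Moduli 12, 15, 10 are not pairwise coprime, so CRT works modulo lcm(m_i) when all pairwise compatibility conditions hold.
Pairwise compatibility: gcd(m_i, m_j) must divide a_i - a_j for every pair.
Merge one congruence at a time:
  Start: x ≡ 6 (mod 12).
  Combine with x ≡ 0 (mod 15): gcd(12, 15) = 3; 0 - 6 = -6, which IS divisible by 3, so compatible.
    Write x = 6 + 12·t and substitute into x ≡ 0 (mod 15): 12·t ≡ 0 − 6 = -6 (mod 15).
    Divide the congruence (and modulus) by g = 3: 4·t ≡ -2 (mod 5).
    Reduce coefficients mod 5: 4·t ≡ 3 (mod 5).
    The inverse of 4 mod 5 is 4 (since 4·4 = 16 = 3·5 + 1), so t ≡ 4·3 = 12 ≡ 2 (mod 5).
    Then x = 6 + 12·2 = 30, valid modulo lcm(12, 15) = 60: x ≡ 30 (mod 60).
  Combine with x ≡ 0 (mod 10): gcd(60, 10) = 10; 0 - 30 = -30, which IS divisible by 10, so compatible.
    Write x = 30 + 60·t and substitute into x ≡ 0 (mod 10): 60·t ≡ 0 − 30 = -30 (mod 10).
    Divide the congruence (and modulus) by g = 10: 6·t ≡ -3 (mod 1).
    Modulo 1 every t works; take t = 0.
    Then x = 30 + 60·0 = 30, valid modulo lcm(60, 10) = 60: x ≡ 30 (mod 60).
Verify: 30 mod 12 = 6, 30 mod 15 = 0, 30 mod 10 = 0.

x ≡ 30 (mod 60).


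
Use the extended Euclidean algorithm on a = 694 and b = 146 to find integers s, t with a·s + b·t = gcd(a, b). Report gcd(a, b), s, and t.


Euclidean algorithm on (694, 146) — divide until remainder is 0:
  694 = 4 · 146 + 110
  146 = 1 · 110 + 36
  110 = 3 · 36 + 2
  36 = 18 · 2 + 0
gcd(694, 146) = 2.
Track Bezout coefficients alongside the remainders: start with r₀ = 694 = a·1 + b·0 (s = 1, t = 0) and r₁ = 146 = a·0 + b·1 (s = 0, t = 1); each new remainder r_{k+1} = r_{k-1} − q_k·r_k inherits s_{k+1} = s_{k-1} − q_k·s_k, t_{k+1} = t_{k-1} − q_k·t_k, so r_k = a·s_k + b·t_k at every step:
  q = 4: r = 110, s = 1 − 4·0 = 1, t = 0 − 4·1 = -4  (check: 694·1 + 146·(-4) = 110)
  q = 1: r = 36, s = 0 − 1·1 = -1, t = 1 − 1·(-4) = 5  (check: 694·(-1) + 146·5 = 36)
  q = 3: r = 2, s = 1 − 3·(-1) = 4, t = -4 − 3·5 = -19  (check: 694·4 + 146·(-19) = 2)
The row with r = 2 (the gcd) gives the Bezout coefficients s = 4, t = -19.
Result: 694 · (4) + 146 · (-19) = 2.

gcd(694, 146) = 2; s = 4, t = -19 (check: 694·4 + 146·(-19) = 2).


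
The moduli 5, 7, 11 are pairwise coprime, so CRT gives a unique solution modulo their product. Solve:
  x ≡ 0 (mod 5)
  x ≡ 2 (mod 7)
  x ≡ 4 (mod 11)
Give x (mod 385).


Moduli 5, 7, 11 are pairwise coprime; by CRT there is a unique solution modulo M = 5 · 7 · 11 = 385.
Solve pairwise, accumulating the modulus:
  Start with x ≡ 0 (mod 5).
  Combine with x ≡ 2 (mod 7): since gcd(5, 7) = 1, we get a unique residue mod 35.
    Write x = 0 + 5·t and substitute into x ≡ 2 (mod 7): 5·t ≡ 2 − 0 = 2 (mod 7).
    The inverse of 5 mod 7 is 3 (since 5·3 = 15 = 2·7 + 1), so t ≡ 3·2 = 6 ≡ 6 (mod 7).
    Then x = 0 + 5·6 = 30, valid modulo lcm(5, 7) = 35: x ≡ 30 (mod 35).
  Combine with x ≡ 4 (mod 11): since gcd(35, 11) = 1, we get a unique residue mod 385.
    Write x = 30 + 35·t and substitute into x ≡ 4 (mod 11): 35·t ≡ 4 − 30 = -26 (mod 11).
    Reduce coefficients mod 11: 2·t ≡ 7 (mod 11).
    The inverse of 2 mod 11 is 6 (since 2·6 = 12 = 1·11 + 1), so t ≡ 6·7 = 42 ≡ 9 (mod 11).
    Then x = 30 + 35·9 = 345, valid modulo lcm(35, 11) = 385: x ≡ 345 (mod 385).
Verify: 345 mod 5 = 0 ✓, 345 mod 7 = 2 ✓, 345 mod 11 = 4 ✓.

x ≡ 345 (mod 385).


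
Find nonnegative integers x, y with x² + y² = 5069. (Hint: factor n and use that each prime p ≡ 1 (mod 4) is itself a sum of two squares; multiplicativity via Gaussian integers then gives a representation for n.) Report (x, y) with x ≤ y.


Step 1: Factor n = 5069 = 37 · 137.
Step 2: Check the mod-4 condition on each prime factor: 37 ≡ 1 (mod 4), exponent 1; 137 ≡ 1 (mod 4), exponent 1.
All primes ≡ 3 (mod 4) appear to even exponent (or don't appear), so by the two-squares theorem n IS expressible as a sum of two squares.
Step 3: Build a representation. Here n = 37 · 137 is a product of primes ≡ 1 (mod 4). Each prime p ≡ 1 (mod 4) is itself a sum of two squares; find a² by testing p − a² for a perfect square:
  37: 37 − 1² = 36 = 6² ⇒ 37 = 1² + 6².
  137: 137 − 1² = 136, 137 − 2² = 133, 137 − 3² = 128, 137 − 4² = 121 = 11² ⇒ 137 = 4² + 11².
  Combine using the Brahmagupta–Fibonacci identity (a² + b²)(c² + d²) = (ac − bd)² + (ad + bc)² = (ac + bd)² + (ad − bc)²:
  37 · 137 = 5069: from (1² + 6²)(4² + 11²), take (1·4 − 6·11, 1·11 + 6·4) = (4 − 66, 11 + 24) = (-62, 35); dropping signs (only squares matter) gives (62, 35); check 62² + 35² = 3844 + 1225 = 5069 ✓.
Step 4: Order so x ≤ y and verify: 35² + 62² = 1225 + 3844 = 5069 = n. ✓

n = 5069 = 35² + 62² (one valid representation with x ≤ y).


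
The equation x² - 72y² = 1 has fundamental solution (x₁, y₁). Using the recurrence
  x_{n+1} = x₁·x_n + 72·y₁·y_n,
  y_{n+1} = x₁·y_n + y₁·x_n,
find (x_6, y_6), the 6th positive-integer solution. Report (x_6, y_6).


Step 1: Find the fundamental solution (x₁, y₁) of x² - 72y² = 1.
  Expand √72 as a continued fraction. a₀ = ⌊√72⌋ = 8; iterate m_{k+1} = d_k·a_k − m_k, d_{k+1} = (72 − m_{k+1}²)/d_k, a_{k+1} = ⌊(a₀ + m_{k+1})/d_{k+1}⌋ (starting m₀ = 0, d₀ = 1), with convergents p_k = a_k·p_{k-1} + p_{k-2}, q_k = a_k·q_{k-1} + q_{k-2} (p₋₁ = 1, q₋₁ = 0):
  k = 0: a₀ = 8; p₀/q₀ = 8/1; p₀² − 72·q₀² = 64 − 72 = -8.
  k = 1: m = 8, d = 8, a = ⌊(8 + 8)/8⌋ = 2; p/q = (2·8 + 1)/(2·1 + 0) = 17/2; p² − 72·q² = 289 − 288 = 1.
  The first convergent with p² − 72·q² = 1 gives the fundamental solution (x₁, y₁) = (17, 2).
Step 2: Apply the recurrence (x_{n+1}, y_{n+1}) = (x₁x_n + 72y₁y_n, x₁y_n + y₁x_n) repeatedly.
  From (x_1, y_1) = (17, 2): x_2 = 17·17 + 72·2·2 = 577; y_2 = 17·2 + 2·17 = 68.
  From (x_2, y_2) = (577, 68): x_3 = 17·577 + 72·2·68 = 19601; y_3 = 17·68 + 2·577 = 2310.
  From (x_3, y_3) = (19601, 2310): x_4 = 17·19601 + 72·2·2310 = 665857; y_4 = 17·2310 + 2·19601 = 78472.
  From (x_4, y_4) = (665857, 78472): x_5 = 17·665857 + 72·2·78472 = 22619537; y_5 = 17·78472 + 2·665857 = 2665738.
  From (x_5, y_5) = (22619537, 2665738): x_6 = 17·22619537 + 72·2·2665738 = 768398401; y_6 = 17·2665738 + 2·22619537 = 90556620.
Step 3: Verify x_6² - 72·y_6² = 590436102659356801 - 590436102659356800 = 1 (should be 1). ✓

(x_1, y_1) = (17, 2); (x_6, y_6) = (768398401, 90556620).


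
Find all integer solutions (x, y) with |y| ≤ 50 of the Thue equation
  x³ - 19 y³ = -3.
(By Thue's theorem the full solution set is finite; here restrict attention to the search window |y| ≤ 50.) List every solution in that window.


The equation is x³ - 19y³ = -3. For fixed y, x³ = 19·y³ − 3, so a solution requires the RHS to be a perfect cube.
Strategy: iterate y from -50 to 50, compute RHS = 19·y³ − 3, and check whether it is a (positive or negative) perfect cube.
Check small values of y:
  y = 0: RHS = -3 is not a perfect cube.
  y = 1: RHS = 16 is not a perfect cube.
  y = -1: RHS = -22 is not a perfect cube.
  y = 2: RHS = 149 is not a perfect cube.
  y = -2: RHS = -155 is not a perfect cube.
  y = 3: RHS = 510 is not a perfect cube.
  y = -3: RHS = -516 is not a perfect cube.
Continuing the search up to |y| = 50 finds no solutions either.
No (x, y) in the scanned range satisfies the equation.

No integer solutions with |y| ≤ 50.


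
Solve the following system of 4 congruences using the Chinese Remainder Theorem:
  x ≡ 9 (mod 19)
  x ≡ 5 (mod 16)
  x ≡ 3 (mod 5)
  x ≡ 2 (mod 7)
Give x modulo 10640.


Product of moduli M = 19 · 16 · 5 · 7 = 10640.
Merge one congruence at a time:
  Start: x ≡ 9 (mod 19).
  Combine with x ≡ 5 (mod 16); new modulus lcm = 304.
    Write x = 9 + 19·t and substitute into x ≡ 5 (mod 16): 19·t ≡ 5 − 9 = -4 (mod 16).
    Reduce coefficients mod 16: 3·t ≡ 12 (mod 16).
    The inverse of 3 mod 16 is 11 (since 3·11 = 33 = 2·16 + 1), so t ≡ 11·12 = 132 ≡ 4 (mod 16).
    Then x = 9 + 19·4 = 85, valid modulo lcm(19, 16) = 304: x ≡ 85 (mod 304).
  Combine with x ≡ 3 (mod 5); new modulus lcm = 1520.
    Write x = 85 + 304·t and substitute into x ≡ 3 (mod 5): 304·t ≡ 3 − 85 = -82 (mod 5).
    Reduce coefficients mod 5: 4·t ≡ 3 (mod 5).
    The inverse of 4 mod 5 is 4 (since 4·4 = 16 = 3·5 + 1), so t ≡ 4·3 = 12 ≡ 2 (mod 5).
    Then x = 85 + 304·2 = 693, valid modulo lcm(304, 5) = 1520: x ≡ 693 (mod 1520).
  Combine with x ≡ 2 (mod 7); new modulus lcm = 10640.
    Write x = 693 + 1520·t and substitute into x ≡ 2 (mod 7): 1520·t ≡ 2 − 693 = -691 (mod 7).
    Reduce coefficients mod 7: 1·t ≡ 2 (mod 7).
    So t ≡ 2 (mod 7).
    Then x = 693 + 1520·2 = 3733, valid modulo lcm(1520, 7) = 10640: x ≡ 3733 (mod 10640).
Verify against each original: 3733 mod 19 = 9, 3733 mod 16 = 5, 3733 mod 5 = 3, 3733 mod 7 = 2.

x ≡ 3733 (mod 10640).


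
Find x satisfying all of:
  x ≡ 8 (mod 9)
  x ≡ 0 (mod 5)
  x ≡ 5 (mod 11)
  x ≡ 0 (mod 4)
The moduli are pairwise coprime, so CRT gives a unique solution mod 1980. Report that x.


Product of moduli M = 9 · 5 · 11 · 4 = 1980.
Merge one congruence at a time:
  Start: x ≡ 8 (mod 9).
  Combine with x ≡ 0 (mod 5); new modulus lcm = 45.
    Write x = 8 + 9·t and substitute into x ≡ 0 (mod 5): 9·t ≡ 0 − 8 = -8 (mod 5).
    Reduce coefficients mod 5: 4·t ≡ 2 (mod 5).
    The inverse of 4 mod 5 is 4 (since 4·4 = 16 = 3·5 + 1), so t ≡ 4·2 = 8 ≡ 3 (mod 5).
    Then x = 8 + 9·3 = 35, valid modulo lcm(9, 5) = 45: x ≡ 35 (mod 45).
  Combine with x ≡ 5 (mod 11); new modulus lcm = 495.
    Write x = 35 + 45·t and substitute into x ≡ 5 (mod 11): 45·t ≡ 5 − 35 = -30 (mod 11).
    Reduce coefficients mod 11: 1·t ≡ 3 (mod 11).
    So t ≡ 3 (mod 11).
    Then x = 35 + 45·3 = 170, valid modulo lcm(45, 11) = 495: x ≡ 170 (mod 495).
  Combine with x ≡ 0 (mod 4); new modulus lcm = 1980.
    Write x = 170 + 495·t and substitute into x ≡ 0 (mod 4): 495·t ≡ 0 − 170 = -170 (mod 4).
    Reduce coefficients mod 4: 3·t ≡ 2 (mod 4).
    The inverse of 3 mod 4 is 3 (since 3·3 = 9 = 2·4 + 1), so t ≡ 3·2 = 6 ≡ 2 (mod 4).
    Then x = 170 + 495·2 = 1160, valid modulo lcm(495, 4) = 1980: x ≡ 1160 (mod 1980).
Verify against each original: 1160 mod 9 = 8, 1160 mod 5 = 0, 1160 mod 11 = 5, 1160 mod 4 = 0.

x ≡ 1160 (mod 1980).


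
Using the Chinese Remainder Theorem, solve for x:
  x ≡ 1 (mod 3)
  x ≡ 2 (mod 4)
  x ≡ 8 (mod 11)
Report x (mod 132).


Moduli 3, 4, 11 are pairwise coprime; by CRT there is a unique solution modulo M = 3 · 4 · 11 = 132.
Solve pairwise, accumulating the modulus:
  Start with x ≡ 1 (mod 3).
  Combine with x ≡ 2 (mod 4): since gcd(3, 4) = 1, we get a unique residue mod 12.
    Write x = 1 + 3·t and substitute into x ≡ 2 (mod 4): 3·t ≡ 2 − 1 = 1 (mod 4).
    The inverse of 3 mod 4 is 3 (since 3·3 = 9 = 2·4 + 1), so t ≡ 3·1 = 3 ≡ 3 (mod 4).
    Then x = 1 + 3·3 = 10, valid modulo lcm(3, 4) = 12: x ≡ 10 (mod 12).
  Combine with x ≡ 8 (mod 11): since gcd(12, 11) = 1, we get a unique residue mod 132.
    Write x = 10 + 12·t and substitute into x ≡ 8 (mod 11): 12·t ≡ 8 − 10 = -2 (mod 11).
    Reduce coefficients mod 11: 1·t ≡ 9 (mod 11).
    So t ≡ 9 (mod 11).
    Then x = 10 + 12·9 = 118, valid modulo lcm(12, 11) = 132: x ≡ 118 (mod 132).
Verify: 118 mod 3 = 1 ✓, 118 mod 4 = 2 ✓, 118 mod 11 = 8 ✓.

x ≡ 118 (mod 132).


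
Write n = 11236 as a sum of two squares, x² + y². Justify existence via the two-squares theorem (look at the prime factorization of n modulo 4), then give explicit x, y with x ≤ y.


Step 1: Factor n = 11236 = 2^2 · 53^2.
Step 2: Check the mod-4 condition on each prime factor: 2 = 2 (special); 53 ≡ 1 (mod 4), exponent 2.
All primes ≡ 3 (mod 4) appear to even exponent (or don't appear), so by the two-squares theorem n IS expressible as a sum of two squares.
Step 3: Build a representation. Group n = k² · m with k = 2 and m = 53 · 53 = 2809 (a product of primes ≡ 1 (mod 4)); a representation of m scales to one of n via (k·x)² + (k·y)² = k²(x² + y²). Each prime p ≡ 1 (mod 4) is itself a sum of two squares; find a² by testing p − a² for a perfect square:
  53: 53 − 1² = 52, 53 − 2² = 49 = 7² ⇒ 53 = 2² + 7².
  Combine using the Brahmagupta–Fibonacci identity (a² + b²)(c² + d²) = (ac − bd)² + (ad + bc)² = (ac + bd)² + (ad − bc)²:
  53 · 53 = 2809: from (2² + 7²)(2² + 7²), take (2·2 − 7·7, 2·7 + 7·2) = (4 − 49, 14 + 14) = (-45, 28); dropping signs (only squares matter) gives (45, 28); check 45² + 28² = 2025 + 784 = 2809 ✓.
  Scale by k = 2: (2·45, 2·28) = (90, 56).
Step 4: Order so x ≤ y and verify: 56² + 90² = 3136 + 8100 = 11236 = n. ✓

n = 11236 = 56² + 90² (one valid representation with x ≤ y).


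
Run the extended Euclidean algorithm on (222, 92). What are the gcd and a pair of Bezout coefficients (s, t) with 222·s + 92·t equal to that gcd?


Euclidean algorithm on (222, 92) — divide until remainder is 0:
  222 = 2 · 92 + 38
  92 = 2 · 38 + 16
  38 = 2 · 16 + 6
  16 = 2 · 6 + 4
  6 = 1 · 4 + 2
  4 = 2 · 2 + 0
gcd(222, 92) = 2.
Track Bezout coefficients alongside the remainders: start with r₀ = 222 = a·1 + b·0 (s = 1, t = 0) and r₁ = 92 = a·0 + b·1 (s = 0, t = 1); each new remainder r_{k+1} = r_{k-1} − q_k·r_k inherits s_{k+1} = s_{k-1} − q_k·s_k, t_{k+1} = t_{k-1} − q_k·t_k, so r_k = a·s_k + b·t_k at every step:
  q = 2: r = 38, s = 1 − 2·0 = 1, t = 0 − 2·1 = -2  (check: 222·1 + 92·(-2) = 38)
  q = 2: r = 16, s = 0 − 2·1 = -2, t = 1 − 2·(-2) = 5  (check: 222·(-2) + 92·5 = 16)
  q = 2: r = 6, s = 1 − 2·(-2) = 5, t = -2 − 2·5 = -12  (check: 222·5 + 92·(-12) = 6)
  q = 2: r = 4, s = -2 − 2·5 = -12, t = 5 − 2·(-12) = 29  (check: 222·(-12) + 92·29 = 4)
  q = 1: r = 2, s = 5 − 1·(-12) = 17, t = -12 − 1·29 = -41  (check: 222·17 + 92·(-41) = 2)
The row with r = 2 (the gcd) gives the Bezout coefficients s = 17, t = -41.
Result: 222 · (17) + 92 · (-41) = 2.

gcd(222, 92) = 2; s = 17, t = -41 (check: 222·17 + 92·(-41) = 2).


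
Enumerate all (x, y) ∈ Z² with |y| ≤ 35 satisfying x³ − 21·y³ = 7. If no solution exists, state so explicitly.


The equation is x³ - 21y³ = 7. For fixed y, x³ = 21·y³ + 7, so a solution requires the RHS to be a perfect cube.
Strategy: iterate y from -35 to 35, compute RHS = 21·y³ + 7, and check whether it is a (positive or negative) perfect cube.
Check small values of y:
  y = 0: RHS = 7 is not a perfect cube.
  y = 1: RHS = 28 is not a perfect cube.
  y = -1: RHS = -14 is not a perfect cube.
  y = 2: RHS = 175 is not a perfect cube.
  y = -2: RHS = -161 is not a perfect cube.
  y = 3: RHS = 574 is not a perfect cube.
  y = -3: RHS = -560 is not a perfect cube.
Continuing the search up to |y| = 35 finds no solutions either.
No (x, y) in the scanned range satisfies the equation.

No integer solutions with |y| ≤ 35.


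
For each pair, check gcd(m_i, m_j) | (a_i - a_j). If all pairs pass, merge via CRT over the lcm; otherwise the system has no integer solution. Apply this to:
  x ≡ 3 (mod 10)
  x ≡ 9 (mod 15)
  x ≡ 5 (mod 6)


Moduli 10, 15, 6 are not pairwise coprime, so CRT works modulo lcm(m_i) when all pairwise compatibility conditions hold.
Pairwise compatibility: gcd(m_i, m_j) must divide a_i - a_j for every pair.
Merge one congruence at a time:
  Start: x ≡ 3 (mod 10).
  Combine with x ≡ 9 (mod 15): gcd(10, 15) = 5, and 9 - 3 = 6 is NOT divisible by 5.
    ⇒ system is inconsistent (no integer solution).

No solution (the system is inconsistent).


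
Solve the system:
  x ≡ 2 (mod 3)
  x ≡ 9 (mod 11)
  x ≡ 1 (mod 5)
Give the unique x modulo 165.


Moduli 3, 11, 5 are pairwise coprime; by CRT there is a unique solution modulo M = 3 · 11 · 5 = 165.
Solve pairwise, accumulating the modulus:
  Start with x ≡ 2 (mod 3).
  Combine with x ≡ 9 (mod 11): since gcd(3, 11) = 1, we get a unique residue mod 33.
    Write x = 2 + 3·t and substitute into x ≡ 9 (mod 11): 3·t ≡ 9 − 2 = 7 (mod 11).
    The inverse of 3 mod 11 is 4 (since 3·4 = 12 = 1·11 + 1), so t ≡ 4·7 = 28 ≡ 6 (mod 11).
    Then x = 2 + 3·6 = 20, valid modulo lcm(3, 11) = 33: x ≡ 20 (mod 33).
  Combine with x ≡ 1 (mod 5): since gcd(33, 5) = 1, we get a unique residue mod 165.
    Write x = 20 + 33·t and substitute into x ≡ 1 (mod 5): 33·t ≡ 1 − 20 = -19 (mod 5).
    Reduce coefficients mod 5: 3·t ≡ 1 (mod 5).
    The inverse of 3 mod 5 is 2 (since 3·2 = 6 = 1·5 + 1), so t ≡ 2·1 = 2 ≡ 2 (mod 5).
    Then x = 20 + 33·2 = 86, valid modulo lcm(33, 5) = 165: x ≡ 86 (mod 165).
Verify: 86 mod 3 = 2 ✓, 86 mod 11 = 9 ✓, 86 mod 5 = 1 ✓.

x ≡ 86 (mod 165).


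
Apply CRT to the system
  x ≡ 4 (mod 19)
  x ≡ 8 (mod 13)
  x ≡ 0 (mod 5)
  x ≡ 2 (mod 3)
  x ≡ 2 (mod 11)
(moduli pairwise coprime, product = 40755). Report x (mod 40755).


Product of moduli M = 19 · 13 · 5 · 3 · 11 = 40755.
Merge one congruence at a time:
  Start: x ≡ 4 (mod 19).
  Combine with x ≡ 8 (mod 13); new modulus lcm = 247.
    Write x = 4 + 19·t and substitute into x ≡ 8 (mod 13): 19·t ≡ 8 − 4 = 4 (mod 13).
    Reduce coefficients mod 13: 6·t ≡ 4 (mod 13).
    The inverse of 6 mod 13 is 11 (since 6·11 = 66 = 5·13 + 1), so t ≡ 11·4 = 44 ≡ 5 (mod 13).
    Then x = 4 + 19·5 = 99, valid modulo lcm(19, 13) = 247: x ≡ 99 (mod 247).
  Combine with x ≡ 0 (mod 5); new modulus lcm = 1235.
    Write x = 99 + 247·t and substitute into x ≡ 0 (mod 5): 247·t ≡ 0 − 99 = -99 (mod 5).
    Reduce coefficients mod 5: 2·t ≡ 1 (mod 5).
    The inverse of 2 mod 5 is 3 (since 2·3 = 6 = 1·5 + 1), so t ≡ 3·1 = 3 ≡ 3 (mod 5).
    Then x = 99 + 247·3 = 840, valid modulo lcm(247, 5) = 1235: x ≡ 840 (mod 1235).
  Combine with x ≡ 2 (mod 3); new modulus lcm = 3705.
    Write x = 840 + 1235·t and substitute into x ≡ 2 (mod 3): 1235·t ≡ 2 − 840 = -838 (mod 3).
    Reduce coefficients mod 3: 2·t ≡ 2 (mod 3).
    The inverse of 2 mod 3 is 2 (since 2·2 = 4 = 1·3 + 1), so t ≡ 2·2 = 4 ≡ 1 (mod 3).
    Then x = 840 + 1235·1 = 2075, valid modulo lcm(1235, 3) = 3705: x ≡ 2075 (mod 3705).
  Combine with x ≡ 2 (mod 11); new modulus lcm = 40755.
    Write x = 2075 + 3705·t and substitute into x ≡ 2 (mod 11): 3705·t ≡ 2 − 2075 = -2073 (mod 11).
    Reduce coefficients mod 11: 9·t ≡ 6 (mod 11).
    The inverse of 9 mod 11 is 5 (since 9·5 = 45 = 4·11 + 1), so t ≡ 5·6 = 30 ≡ 8 (mod 11).
    Then x = 2075 + 3705·8 = 31715, valid modulo lcm(3705, 11) = 40755: x ≡ 31715 (mod 40755).
Verify against each original: 31715 mod 19 = 4, 31715 mod 13 = 8, 31715 mod 5 = 0, 31715 mod 3 = 2, 31715 mod 11 = 2.

x ≡ 31715 (mod 40755).


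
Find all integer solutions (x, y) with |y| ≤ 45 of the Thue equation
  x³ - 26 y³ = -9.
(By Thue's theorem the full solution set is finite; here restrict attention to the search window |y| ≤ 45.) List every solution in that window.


The equation is x³ - 26y³ = -9. For fixed y, x³ = 26·y³ − 9, so a solution requires the RHS to be a perfect cube.
Strategy: iterate y from -45 to 45, compute RHS = 26·y³ − 9, and check whether it is a (positive or negative) perfect cube.
Check small values of y:
  y = 0: RHS = -9 is not a perfect cube.
  y = 1: RHS = 17 is not a perfect cube.
  y = -1: RHS = -35 is not a perfect cube.
  y = 2: RHS = 199 is not a perfect cube.
  y = -2: RHS = -217 is not a perfect cube.
  y = 3: RHS = 693 is not a perfect cube.
  y = -3: RHS = -711 is not a perfect cube.
Continuing the search up to |y| = 45 finds no solutions either.
No (x, y) in the scanned range satisfies the equation.

No integer solutions with |y| ≤ 45.
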